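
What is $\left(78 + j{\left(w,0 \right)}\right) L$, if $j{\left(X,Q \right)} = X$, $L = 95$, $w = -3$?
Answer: $7125$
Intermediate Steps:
$\left(78 + j{\left(w,0 \right)}\right) L = \left(78 - 3\right) 95 = 75 \cdot 95 = 7125$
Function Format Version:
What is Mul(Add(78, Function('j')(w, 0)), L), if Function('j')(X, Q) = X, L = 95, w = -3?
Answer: 7125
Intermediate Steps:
Mul(Add(78, Function('j')(w, 0)), L) = Mul(Add(78, -3), 95) = Mul(75, 95) = 7125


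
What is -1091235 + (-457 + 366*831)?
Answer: -787546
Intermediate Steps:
-1091235 + (-457 + 366*831) = -1091235 + (-457 + 304146) = -1091235 + 303689 = -787546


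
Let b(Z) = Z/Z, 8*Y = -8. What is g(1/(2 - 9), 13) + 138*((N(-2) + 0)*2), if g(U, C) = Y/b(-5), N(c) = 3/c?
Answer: -415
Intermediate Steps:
Y = -1 (Y = (⅛)*(-8) = -1)
b(Z) = 1
g(U, C) = -1 (g(U, C) = -1/1 = -1*1 = -1)
g(1/(2 - 9), 13) + 138*((N(-2) + 0)*2) = -1 + 138*((3/(-2) + 0)*2) = -1 + 138*((3*(-½) + 0)*2) = -1 + 138*((-3/2 + 0)*2) = -1 + 138*(-3/2*2) = -1 + 138*(-3) = -1 - 414 = -415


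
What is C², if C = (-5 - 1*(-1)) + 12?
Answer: 64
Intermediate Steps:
C = 8 (C = (-5 + 1) + 12 = -4 + 12 = 8)
C² = 8² = 64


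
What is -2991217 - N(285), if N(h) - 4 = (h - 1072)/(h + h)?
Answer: -1704995183/570 ≈ -2.9912e+6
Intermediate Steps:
N(h) = 4 + (-1072 + h)/(2*h) (N(h) = 4 + (h - 1072)/(h + h) = 4 + (-1072 + h)/((2*h)) = 4 + (-1072 + h)*(1/(2*h)) = 4 + (-1072 + h)/(2*h))
-2991217 - N(285) = -2991217 - (9/2 - 536/285) = -2991217 - 1*1493/570 = -2991217 - 1493/570 = -1704995183/570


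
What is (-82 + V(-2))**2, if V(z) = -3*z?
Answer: 5776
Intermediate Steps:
(-82 + V(-2))**2 = (-82 - 3*(-2))**2 = (-82 + 6)**2 = (-76)**2 = 5776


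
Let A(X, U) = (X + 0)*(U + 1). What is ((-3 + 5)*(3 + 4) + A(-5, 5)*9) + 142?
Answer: -114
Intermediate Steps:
A(X, U) = X*(1 + U)
((-3 + 5)*(3 + 4) + A(-5, 5)*9) + 142 = ((-3 + 5)*(3 + 4) - 5*(1 + 5)*9) + 142 = (2*7 - 5*6*9) + 142 = (14 - 30*9) + 142 = (14 - 270) + 142 = -256 + 142 = -114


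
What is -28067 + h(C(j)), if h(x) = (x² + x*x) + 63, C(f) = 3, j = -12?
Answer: -27986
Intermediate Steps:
h(x) = 63 + 2*x² (h(x) = (x² + x²) + 63 = 2*x² + 63 = 63 + 2*x²)
-28067 + h(C(j)) = -28067 + (63 + 2*3²) = -28067 + (63 + 2*9) = -28067 + (63 + 18) = -28067 + 81 = -27986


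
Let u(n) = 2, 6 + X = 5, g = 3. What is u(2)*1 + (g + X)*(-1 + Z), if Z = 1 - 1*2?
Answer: -2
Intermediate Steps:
X = -1 (X = -6 + 5 = -1)
Z = -1 (Z = 1 - 2 = -1)
u(2)*1 + (g + X)*(-1 + Z) = 2*1 + (3 - 1)*(-1 - 1) = 2 + 2*(-2) = 2 - 4 = -2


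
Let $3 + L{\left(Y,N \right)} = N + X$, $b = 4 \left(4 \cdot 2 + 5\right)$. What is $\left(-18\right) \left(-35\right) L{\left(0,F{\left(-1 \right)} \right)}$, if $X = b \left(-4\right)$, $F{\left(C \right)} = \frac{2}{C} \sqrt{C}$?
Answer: $-132930 - 1260 i \approx -1.3293 \cdot 10^{5} - 1260.0 i$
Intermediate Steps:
$F{\left(C \right)} = \frac{2}{\sqrt{C}}$
$b = 52$ ($b = 4 \left(8 + 5\right) = 4 \cdot 13 = 52$)
$X = -208$ ($X = 52 \left(-4\right) = -208$)
$L{\left(Y,N \right)} = -211 + N$ ($L{\left(Y,N \right)} = -3 + \left(N - 208\right) = -3 + \left(-208 + N\right) = -211 + N$)
$\left(-18\right) \left(-35\right) L{\left(0,F{\left(-1 \right)} \right)} = \left(-18\right) \left(-35\right) \left(-211 + \frac{2}{i}\right) = 630 \left(-211 + 2 \left(- i\right)\right) = 630 \left(-211 - 2 i\right) = -132930 - 1260 i$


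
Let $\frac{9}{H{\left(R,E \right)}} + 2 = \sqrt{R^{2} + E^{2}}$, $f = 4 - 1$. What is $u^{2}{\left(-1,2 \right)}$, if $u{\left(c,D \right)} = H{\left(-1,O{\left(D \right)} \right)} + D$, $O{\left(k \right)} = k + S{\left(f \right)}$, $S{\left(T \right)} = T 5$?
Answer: $\frac{185795}{40898} + \frac{2655 \sqrt{290}}{20449} \approx 6.7539$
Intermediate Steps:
$f = 3$ ($f = 4 - 1 = 3$)
$S{\left(T \right)} = 5 T$
$O{\left(k \right)} = 15 + k$ ($O{\left(k \right)} = k + 5 \cdot 3 = k + 15 = 15 + k$)
$H{\left(R,E \right)} = \frac{9}{-2 + \sqrt{E^{2} + R^{2}}}$ ($H{\left(R,E \right)} = \frac{9}{-2 + \sqrt{R^{2} + E^{2}}} = \frac{9}{-2 + \sqrt{E^{2} + R^{2}}}$)
$u{\left(c,D \right)} = D + \frac{9}{-2 + \sqrt{1 + \left(15 + D\right)^{2}}}$ ($u{\left(c,D \right)} = \frac{9}{-2 + \sqrt{\left(15 + D\right)^{2} + \left(-1\right)^{2}}} + D = \frac{9}{-2 + \sqrt{\left(15 + D\right)^{2} + 1}} + D = \frac{9}{-2 + \sqrt{1 + \left(15 + D\right)^{2}}} + D = D + \frac{9}{-2 + \sqrt{1 + \left(15 + D\right)^{2}}}$)
$u^{2}{\left(-1,2 \right)} = \left(2 + \frac{9}{-2 + \sqrt{1 + \left(15 + 2\right)^{2}}}\right)^{2} = \left(2 + \frac{9}{-2 + \sqrt{1 + 17^{2}}}\right)^{2} = \left(2 + \frac{9}{-2 + \sqrt{1 + 289}}\right)^{2} = \left(2 + \frac{9}{-2 + \sqrt{290}}\right)^{2}$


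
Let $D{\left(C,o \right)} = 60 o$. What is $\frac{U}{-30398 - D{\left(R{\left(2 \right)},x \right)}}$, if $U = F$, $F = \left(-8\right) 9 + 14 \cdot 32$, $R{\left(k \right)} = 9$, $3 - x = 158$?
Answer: $- \frac{188}{10549} \approx -0.017822$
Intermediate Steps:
$x = -155$ ($x = 3 - 158 = -155$)
$F = 376$ ($F = -72 + 448 = 376$)
$U = 376$
$\frac{U}{-30398 - D{\left(R{\left(2 \right)},x \right)}} = \frac{376}{-30398 - 60 \left(-155\right)} = \frac{376}{-30398 - -9300} = \frac{376}{-30398 + 9300} = \frac{376}{-21098} = 376 \left(- \frac{1}{21098}\right) = - \frac{188}{10549}$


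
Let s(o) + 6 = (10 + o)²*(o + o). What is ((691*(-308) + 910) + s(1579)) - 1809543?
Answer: 7971679051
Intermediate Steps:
s(o) = -6 + 2*o*(10 + o)² (s(o) = -6 + (10 + o)²*(o + o) = -6 + (10 + o)²*(2*o) = -6 + 2*o*(10 + o)²)
((691*(-308) + 910) + s(1579)) - 1809543 = ((691*(-308) + 910) + (-6 + 2*1579*(10 + 1579)²)) - 1809543 = ((-212828 + 910) + (-6 + 2*1579*1589²)) - 1809543 = (-211918 + (-6 + 2*1579*2524921)) - 1809543 = (-211918 + (-6 + 7973700518)) - 1809543 = (-211918 + 7973700512) - 1809543 = 7973488594 - 1809543 = 7971679051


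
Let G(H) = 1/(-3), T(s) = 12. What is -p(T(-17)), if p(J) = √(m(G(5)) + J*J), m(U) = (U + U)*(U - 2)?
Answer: -√1310/3 ≈ -12.065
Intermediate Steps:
G(H) = -⅓
m(U) = 2*U*(-2 + U) (m(U) = (2*U)*(-2 + U) = 2*U*(-2 + U))
p(J) = √(14/9 + J²) (p(J) = √(2*(-⅓)*(-2 - ⅓) + J*J) = √(2*(-⅓)*(-7/3) + J²) = √(14/9 + J²))
-p(T(-17)) = -√(14 + 9*12²)/3 = -√(14 + 9*144)/3 = -√(14 + 1296)/3 = -√1310/3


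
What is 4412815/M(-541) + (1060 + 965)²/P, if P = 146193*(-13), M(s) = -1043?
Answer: -2796957191570/660743629 ≈ -4233.0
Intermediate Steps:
P = -1900509
4412815/M(-541) + (1060 + 965)²/P = 4412815/(-1043) + (1060 + 965)²/(-1900509) = 4412815*(-1/1043) + 2025²*(-1/1900509) = -4412815/1043 + 4100625*(-1/1900509) = -4412815/1043 - 1366875/633503 = -2796957191570/660743629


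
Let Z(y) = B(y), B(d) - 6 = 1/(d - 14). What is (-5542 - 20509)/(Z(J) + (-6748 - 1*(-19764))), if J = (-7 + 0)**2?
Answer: -911785/455771 ≈ -2.0005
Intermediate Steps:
B(d) = 6 + 1/(-14 + d) (B(d) = 6 + 1/(d - 14) = 6 + 1/(-14 + d))
J = 49 (J = (-7)**2 = 49)
Z(y) = (-83 + 6*y)/(-14 + y)
(-5542 - 20509)/(Z(J) + (-6748 - 1*(-19764))) = (-5542 - 20509)/((-83 + 6*49)/(-14 + 49) + (-6748 - 1*(-19764))) = -26051/((-83 + 294)/35 + (-6748 + 19764)) = -26051/((1/35)*211 + 13016) = -26051/(211/35 + 13016) = -26051/455771/35 = -26051*35/455771 = -911785/455771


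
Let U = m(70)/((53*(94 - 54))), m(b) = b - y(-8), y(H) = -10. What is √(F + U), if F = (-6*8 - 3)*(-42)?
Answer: 2*√1504246/53 ≈ 46.282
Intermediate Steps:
F = 2142 (F = (-48 - 3)*(-42) = -51*(-42) = 2142)
m(b) = 10 + b (m(b) = b - 1*(-10) = b + 10 = 10 + b)
U = 2/53 (U = (10 + 70)/((53*(94 - 54))) = 80/((53*40)) = 80/2120 = 80*(1/2120) = 2/53 ≈ 0.037736)
√(F + U) = √(2142 + 2/53) = √(113528/53) = 2*√1504246/53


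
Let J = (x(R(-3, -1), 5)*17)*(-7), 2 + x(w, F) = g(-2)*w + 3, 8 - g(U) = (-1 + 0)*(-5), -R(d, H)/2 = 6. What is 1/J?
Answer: 1/4165 ≈ 0.00024010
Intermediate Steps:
R(d, H) = -12 (R(d, H) = -2*6 = -12)
g(U) = 3 (g(U) = 8 - (-1 + 0)*(-5) = 8 - (-1)*(-5) = 8 - 1*5 = 8 - 5 = 3)
x(w, F) = 1 + 3*w (x(w, F) = -2 + (3*w + 3) = -2 + (3 + 3*w) = 1 + 3*w)
J = 4165 (J = ((1 + 3*(-12))*17)*(-7) = ((1 - 36)*17)*(-7) = -35*17*(-7) = -595*(-7) = 4165)
1/J = 1/4165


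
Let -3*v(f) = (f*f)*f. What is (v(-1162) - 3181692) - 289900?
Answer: 1558568752/3 ≈ 5.1952e+8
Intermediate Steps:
v(f) = -f³/3 (v(f) = -f*f*f/3 = -f²*f/3 = -f³/3)
(v(-1162) - 3181692) - 289900 = (-⅓*(-1162)³ - 3181692) - 289900 = (-⅓*(-1568983528) - 3181692) - 289900 = (1568983528/3 - 3181692) - 289900 = 1559438452/3 - 289900 = 1558568752/3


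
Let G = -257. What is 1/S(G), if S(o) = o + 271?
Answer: 1/14 ≈ 0.071429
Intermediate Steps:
S(o) = 271 + o
1/S(G) = 1/(271 - 257) = 1/14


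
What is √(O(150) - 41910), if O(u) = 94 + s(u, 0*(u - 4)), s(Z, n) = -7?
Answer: 3*I*√4647 ≈ 204.51*I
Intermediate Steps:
O(u) = 87 (O(u) = 94 - 7 = 87)
√(O(150) - 41910) = √(87 - 41910) = √(-41823) = 3*I*√4647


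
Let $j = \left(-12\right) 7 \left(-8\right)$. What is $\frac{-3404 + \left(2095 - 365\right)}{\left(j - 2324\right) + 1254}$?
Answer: $\frac{837}{199} \approx 4.206$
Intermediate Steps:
$j = 672$ ($j = \left(-84\right) \left(-8\right) = 672$)
$\frac{-3404 + \left(2095 - 365\right)}{\left(j - 2324\right) + 1254} = \frac{-3404 + \left(2095 - 365\right)}{\left(672 - 2324\right) + 1254} = \frac{-3404 + \left(2095 - 365\right)}{-1652 + 1254} = \frac{-3404 + 1730}{-398} = \left(-1674\right) \left(- \frac{1}{398}\right) = \frac{837}{199}$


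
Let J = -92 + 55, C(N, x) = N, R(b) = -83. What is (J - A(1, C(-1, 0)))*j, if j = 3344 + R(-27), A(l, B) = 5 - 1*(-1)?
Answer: -140223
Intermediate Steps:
A(l, B) = 6 (A(l, B) = 5 + 1 = 6)
J = -37
j = 3261 (j = 3344 - 83 = 3261)
(J - A(1, C(-1, 0)))*j = (-37 - 1*6)*3261 = (-37 - 6)*3261 = -43*3261 = -140223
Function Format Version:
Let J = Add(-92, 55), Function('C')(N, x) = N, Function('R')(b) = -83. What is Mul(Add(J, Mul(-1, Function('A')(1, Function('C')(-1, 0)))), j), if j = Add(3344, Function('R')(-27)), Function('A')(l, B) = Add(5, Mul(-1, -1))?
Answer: -140223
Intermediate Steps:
Function('A')(l, B) = 6 (Function('A')(l, B) = Add(5, 1) = 6)
J = -37
j = 3261 (j = Add(3344, -83) = 3261)
Mul(Add(J, Mul(-1, Function('A')(1, Function('C')(-1, 0)))), j) = Mul(Add(-37, Mul(-1, 6)), 3261) = Mul(Add(-37, -6), 3261) = Mul(-43, 3261) = -140223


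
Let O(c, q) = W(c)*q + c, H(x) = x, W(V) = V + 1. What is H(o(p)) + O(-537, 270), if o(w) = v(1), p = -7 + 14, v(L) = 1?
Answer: -145256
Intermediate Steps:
p = 7
o(w) = 1
W(V) = 1 + V
O(c, q) = c + q*(1 + c) (O(c, q) = (1 + c)*q + c = q*(1 + c) + c = c + q*(1 + c))
H(o(p)) + O(-537, 270) = 1 + (-537 + 270*(1 - 537)) = 1 + (-537 + 270*(-536)) = 1 + (-537 - 144720) = 1 - 145257 = -145256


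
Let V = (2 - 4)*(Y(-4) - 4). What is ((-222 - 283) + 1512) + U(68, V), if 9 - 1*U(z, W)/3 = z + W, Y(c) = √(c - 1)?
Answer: 806 + 6*I*√5 ≈ 806.0 + 13.416*I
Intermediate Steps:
Y(c) = √(-1 + c)
V = 8 - 2*I*√5 (V = (2 - 4)*(√(-1 - 4) - 4) = -2*(√(-5) - 1*4) = -2*(I*√5 - 4) = -2*(-4 + I*√5) = 8 - 2*I*√5 ≈ 8.0 - 4.4721*I)
U(z, W) = 27 - 3*W - 3*z (U(z, W) = 27 - 3*(z + W) = 27 - 3*(W + z) = 27 + (-3*W - 3*z) = 27 - 3*W - 3*z)
((-222 - 283) + 1512) + U(68, V) = ((-222 - 283) + 1512) + (27 - 3*(8 - 2*I*√5) - 3*68) = (-505 + 1512) + (27 + (-24 + 6*I*√5) - 204) = 1007 + (-201 + 6*I*√5) = 806 + 6*I*√5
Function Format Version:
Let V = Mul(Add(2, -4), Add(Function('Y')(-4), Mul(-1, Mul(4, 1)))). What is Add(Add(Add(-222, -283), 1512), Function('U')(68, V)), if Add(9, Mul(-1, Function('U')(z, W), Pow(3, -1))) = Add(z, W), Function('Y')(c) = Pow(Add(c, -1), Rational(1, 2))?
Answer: Add(806, Mul(6, I, Pow(5, Rational(1, 2)))) ≈ Add(806.00, Mul(13.416, I))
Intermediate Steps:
Function('Y')(c) = Pow(Add(-1, c), Rational(1, 2))
V = Add(8, Mul(-2, I, Pow(5, Rational(1, 2)))) (V = Mul(Add(2, -4), Add(Pow(Add(-1, -4), Rational(1, 2)), Mul(-1, Mul(4, 1)))) = Mul(-2, Add(Pow(-5, Rational(1, 2)), Mul(-1, 4))) = Mul(-2, Add(Mul(I, Pow(5, Rational(1, 2))), -4)) = Mul(-2, Add(-4, Mul(I, Pow(5, Rational(1, 2))))) = Add(8, Mul(-2, I, Pow(5, Rational(1, 2)))) ≈ Add(8.0000, Mul(-4.4721, I)))
Function('U')(z, W) = Add(27, Mul(-3, W), Mul(-3, z)) (Function('U')(z, W) = Add(27, Mul(-3, Add(z, W))) = Add(27, Mul(-3, Add(W, z))) = Add(27, Add(Mul(-3, W), Mul(-3, z))) = Add(27, Mul(-3, W), Mul(-3, z)))
Add(Add(Add(-222, -283), 1512), Function('U')(68, V)) = Add(Add(Add(-222, -283), 1512), Add(27, Mul(-3, Add(8, Mul(-2, I, Pow(5, Rational(1, 2))))), Mul(-3, 68))) = Add(Add(-505, 1512), Add(27, Add(-24, Mul(6, I, Pow(5, Rational(1, 2)))), -204)) = Add(1007, Add(-201, Mul(6, I, Pow(5, Rational(1, 2))))) = Add(806, Mul(6, I, Pow(5, Rational(1, 2))))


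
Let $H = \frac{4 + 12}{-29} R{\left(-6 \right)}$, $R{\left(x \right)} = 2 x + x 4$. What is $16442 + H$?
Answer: $\frac{477394}{29} \approx 16462.0$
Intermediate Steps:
$R{\left(x \right)} = 6 x$ ($R{\left(x \right)} = 2 x + 4 x = 6 x$)
$H = \frac{576}{29}$ ($H = \frac{4 + 12}{-29} \cdot 6 \left(-6\right) = 16 \left(- \frac{1}{29}\right) \left(-36\right) = \left(- \frac{16}{29}\right) \left(-36\right) = \frac{576}{29} \approx 19.862$)
$16442 + H = 16442 + \frac{576}{29} = \frac{477394}{29}$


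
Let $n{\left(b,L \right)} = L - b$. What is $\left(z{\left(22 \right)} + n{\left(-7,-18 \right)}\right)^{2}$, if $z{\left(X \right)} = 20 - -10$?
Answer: $361$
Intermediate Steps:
$z{\left(X \right)} = 30$ ($z{\left(X \right)} = 20 + 10 = 30$)
$\left(z{\left(22 \right)} + n{\left(-7,-18 \right)}\right)^{2} = \left(30 - 11\right)^{2} = 19^{2} = 361$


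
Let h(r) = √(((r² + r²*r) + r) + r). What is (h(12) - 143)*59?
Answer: -8437 + 118*√474 ≈ -5868.0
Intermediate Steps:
h(r) = √(r² + r³ + 2*r) (h(r) = √(((r² + r³) + r) + r) = √((r + r² + r³) + r) = √(r² + r³ + 2*r))
(h(12) - 143)*59 = (√(12*(2 + 12 + 12²)) - 143)*59 = (√(12*(2 + 12 + 144)) - 143)*59 = (√(12*158) - 143)*59 = (√1896 - 143)*59 = (2*√474 - 143)*59 = (-143 + 2*√474)*59 = -8437 + 118*√474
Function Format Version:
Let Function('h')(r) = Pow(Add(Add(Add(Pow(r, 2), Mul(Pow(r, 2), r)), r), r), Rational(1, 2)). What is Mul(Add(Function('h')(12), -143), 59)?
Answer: Add(-8437, Mul(118, Pow(474, Rational(1, 2)))) ≈ -5868.0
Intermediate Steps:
Function('h')(r) = Pow(Add(Pow(r, 2), Pow(r, 3), Mul(2, r)), Rational(1, 2)) (Function('h')(r) = Pow(Add(Add(Add(Pow(r, 2), Pow(r, 3)), r), r), Rational(1, 2)) = Pow(Add(Add(r, Pow(r, 2), Pow(r, 3)), r), Rational(1, 2)) = Pow(Add(Pow(r, 2), Pow(r, 3), Mul(2, r)), Rational(1, 2)))
Mul(Add(Function('h')(12), -143), 59) = Mul(Add(Pow(Mul(12, Add(2, 12, Pow(12, 2))), Rational(1, 2)), -143), 59) = Mul(Add(Pow(Mul(12, Add(2, 12, 144)), Rational(1, 2)), -143), 59) = Mul(Add(Pow(Mul(12, 158), Rational(1, 2)), -143), 59) = Mul(Add(Pow(1896, Rational(1, 2)), -143), 59) = Mul(Add(Mul(2, Pow(474, Rational(1, 2))), -143), 59) = Mul(Add(-143, Mul(2, Pow(474, Rational(1, 2)))), 59) = Add(-8437, Mul(118, Pow(474, Rational(1, 2))))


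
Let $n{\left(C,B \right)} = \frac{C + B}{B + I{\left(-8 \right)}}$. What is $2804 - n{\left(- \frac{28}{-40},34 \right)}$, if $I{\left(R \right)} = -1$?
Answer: $\frac{924973}{330} \approx 2802.9$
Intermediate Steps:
$n{\left(C,B \right)} = \frac{B + C}{-1 + B}$ ($n{\left(C,B \right)} = \frac{C + B}{B - 1} = \frac{B + C}{-1 + B}$)
$2804 - n{\left(- \frac{28}{-40},34 \right)} = 2804 - \frac{34 - \frac{28}{-40}}{-1 + 34} = 2804 - \frac{34 - - \frac{7}{10}}{33} = 2804 - \frac{34 + \frac{7}{10}}{33} = 2804 - \frac{1}{33} \cdot \frac{347}{10} = 2804 - \frac{347}{330} = \frac{924973}{330}$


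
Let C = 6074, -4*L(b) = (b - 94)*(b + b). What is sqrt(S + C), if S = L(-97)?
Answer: I*sqrt(12758)/2 ≈ 56.476*I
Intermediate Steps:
L(b) = -b*(-94 + b)/2 (L(b) = -(b - 94)*(b + b)/4 = -(-94 + b)*2*b/4 = -b*(-94 + b)/2)
S = -18527/2 (S = (1/2)*(-97)*(94 - 1*(-97)) = (1/2)*(-97)*(94 + 97) = (1/2)*(-97)*191 = -18527/2 ≈ -9263.5)
sqrt(S + C) = sqrt(-18527/2 + 6074) = sqrt(-6379/2) = I*sqrt(12758)/2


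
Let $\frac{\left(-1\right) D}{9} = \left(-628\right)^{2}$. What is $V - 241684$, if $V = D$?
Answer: $-3791140$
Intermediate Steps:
$D = -3549456$ ($D = - 9 \left(-628\right)^{2} = \left(-9\right) 394384 = -3549456$)
$V = -3549456$
$V - 241684 = -3549456 - 241684 = -3791140$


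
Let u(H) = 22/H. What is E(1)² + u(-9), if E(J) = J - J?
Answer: -22/9 ≈ -2.4444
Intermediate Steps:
E(J) = 0
E(1)² + u(-9) = 0² + 22/(-9) = 0 + 22*(-⅑) = 0 - 22/9 = -22/9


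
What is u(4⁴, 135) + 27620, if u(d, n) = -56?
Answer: 27564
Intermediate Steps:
u(4⁴, 135) + 27620 = -56 + 27620 = 27564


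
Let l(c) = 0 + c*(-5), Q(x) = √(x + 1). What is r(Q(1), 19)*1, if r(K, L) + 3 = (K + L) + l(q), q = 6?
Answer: -14 + √2 ≈ -12.586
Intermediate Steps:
Q(x) = √(1 + x)
l(c) = -5*c (l(c) = 0 - 5*c = -5*c)
r(K, L) = -33 + K + L (r(K, L) = -3 + ((K + L) - 5*6) = -3 + ((K + L) - 30) = -3 + (-30 + K + L) = -33 + K + L)
r(Q(1), 19)*1 = (-33 + √(1 + 1) + 19)*1 = (-33 + √2 + 19)*1 = (-14 + √2)*1 = -14 + √2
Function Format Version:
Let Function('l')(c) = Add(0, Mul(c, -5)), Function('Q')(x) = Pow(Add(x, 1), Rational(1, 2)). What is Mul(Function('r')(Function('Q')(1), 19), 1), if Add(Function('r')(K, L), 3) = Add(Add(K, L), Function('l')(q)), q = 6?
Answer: Add(-14, Pow(2, Rational(1, 2))) ≈ -12.586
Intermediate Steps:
Function('Q')(x) = Pow(Add(1, x), Rational(1, 2))
Function('l')(c) = Mul(-5, c) (Function('l')(c) = Add(0, Mul(-5, c)) = Mul(-5, c))
Function('r')(K, L) = Add(-33, K, L) (Function('r')(K, L) = Add(-3, Add(Add(K, L), Mul(-5, 6))) = Add(-3, Add(Add(K, L), -30)) = Add(-3, Add(-30, K, L)) = Add(-33, K, L))
Mul(Function('r')(Function('Q')(1), 19), 1) = Mul(Add(-33, Pow(Add(1, 1), Rational(1, 2)), 19), 1) = Mul(Add(-33, Pow(2, Rational(1, 2)), 19), 1) = Mul(Add(-14, Pow(2, Rational(1, 2))), 1) = Add(-14, Pow(2, Rational(1, 2)))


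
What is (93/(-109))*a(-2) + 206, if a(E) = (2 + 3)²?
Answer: 20129/109 ≈ 184.67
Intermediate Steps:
a(E) = 25 (a(E) = 5² = 25)
(93/(-109))*a(-2) + 206 = (93/(-109))*25 + 206 = (93*(-1/109))*25 + 206 = -93/109*25 + 206 = -2325/109 + 206 = 20129/109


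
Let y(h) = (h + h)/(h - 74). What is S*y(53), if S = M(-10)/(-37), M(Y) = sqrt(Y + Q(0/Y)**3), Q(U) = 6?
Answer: 106*sqrt(206)/777 ≈ 1.9580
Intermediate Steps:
M(Y) = sqrt(216 + Y) (M(Y) = sqrt(Y + 6**3) = sqrt(Y + 216) = sqrt(216 + Y))
y(h) = 2*h/(-74 + h) (y(h) = (2*h)/(-74 + h) = 2*h/(-74 + h))
S = -sqrt(206)/37 (S = sqrt(216 - 10)/(-37) = sqrt(206)*(-1/37) = -sqrt(206)/37 ≈ -0.38791)
S*y(53) = (-sqrt(206)/37)*(2*53/(-74 + 53)) = (-sqrt(206)/37)*(2*53/(-21)) = (-sqrt(206)/37)*(2*53*(-1/21)) = -sqrt(206)/37*(-106/21) = 106*sqrt(206)/777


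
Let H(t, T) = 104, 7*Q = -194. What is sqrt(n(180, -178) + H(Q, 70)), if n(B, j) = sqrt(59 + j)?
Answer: sqrt(104 + I*sqrt(119)) ≈ 10.212 + 0.53411*I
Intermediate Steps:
Q = -194/7 (Q = (1/7)*(-194) = -194/7 ≈ -27.714)
sqrt(n(180, -178) + H(Q, 70)) = sqrt(sqrt(59 - 178) + 104) = sqrt(sqrt(-119) + 104) = sqrt(I*sqrt(119) + 104) = sqrt(104 + I*sqrt(119))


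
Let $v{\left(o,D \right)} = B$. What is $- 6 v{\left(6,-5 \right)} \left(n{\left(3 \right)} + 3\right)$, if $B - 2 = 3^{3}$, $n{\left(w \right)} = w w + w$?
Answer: $-2610$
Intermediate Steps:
$n{\left(w \right)} = w + w^{2}$ ($n{\left(w \right)} = w^{2} + w = w + w^{2}$)
$B = 29$ ($B = 2 + 3^{3} = 2 + 27 = 29$)
$v{\left(o,D \right)} = 29$
$- 6 v{\left(6,-5 \right)} \left(n{\left(3 \right)} + 3\right) = \left(-6\right) 29 \left(3 \left(1 + 3\right) + 3\right) = - 174 \left(3 \cdot 4 + 3\right) = - 174 \left(12 + 3\right) = \left(-174\right) 15 = -2610$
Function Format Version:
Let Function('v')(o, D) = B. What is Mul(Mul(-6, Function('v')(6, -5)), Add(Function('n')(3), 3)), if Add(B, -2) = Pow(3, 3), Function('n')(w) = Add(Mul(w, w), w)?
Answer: -2610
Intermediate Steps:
Function('n')(w) = Add(w, Pow(w, 2)) (Function('n')(w) = Add(Pow(w, 2), w) = Add(w, Pow(w, 2)))
B = 29 (B = Add(2, Pow(3, 3)) = Add(2, 27) = 29)
Function('v')(o, D) = 29
Mul(Mul(-6, Function('v')(6, -5)), Add(Function('n')(3), 3)) = Mul(Mul(-6, 29), Add(Mul(3, Add(1, 3)), 3)) = Mul(-174, Add(Mul(3, 4), 3)) = Mul(-174, Add(12, 3)) = Mul(-174, 15) = -2610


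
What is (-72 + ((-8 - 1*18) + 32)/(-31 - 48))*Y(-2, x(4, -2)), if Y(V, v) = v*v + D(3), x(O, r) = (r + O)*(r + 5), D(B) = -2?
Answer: -193596/79 ≈ -2450.6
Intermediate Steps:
x(O, r) = (5 + r)*(O + r) (x(O, r) = (O + r)*(5 + r) = (5 + r)*(O + r))
Y(V, v) = -2 + v² (Y(V, v) = v*v - 2 = v² - 2 = -2 + v²)
(-72 + ((-8 - 1*18) + 32)/(-31 - 48))*Y(-2, x(4, -2)) = (-72 + ((-8 - 1*18) + 32)/(-31 - 48))*(-2 + ((-2)² + 5*4 + 5*(-2) + 4*(-2))²) = (-72 + ((-8 - 18) + 32)/(-79))*(-2 + (4 + 20 - 10 - 8)²) = (-72 + (-26 + 32)*(-1/79))*(-2 + 6²) = (-72 + 6*(-1/79))*(-2 + 36) = (-72 - 6/79)*34 = -5694/79*34 = -193596/79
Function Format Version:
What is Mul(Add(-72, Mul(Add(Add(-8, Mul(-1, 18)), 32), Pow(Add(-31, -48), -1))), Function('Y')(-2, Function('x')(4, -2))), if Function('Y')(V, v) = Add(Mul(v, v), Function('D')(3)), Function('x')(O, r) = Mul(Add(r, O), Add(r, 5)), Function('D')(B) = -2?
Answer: Rational(-193596, 79) ≈ -2450.6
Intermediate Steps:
Function('x')(O, r) = Mul(Add(5, r), Add(O, r)) (Function('x')(O, r) = Mul(Add(O, r), Add(5, r)) = Mul(Add(5, r), Add(O, r)))
Function('Y')(V, v) = Add(-2, Pow(v, 2)) (Function('Y')(V, v) = Add(Mul(v, v), -2) = Add(Pow(v, 2), -2) = Add(-2, Pow(v, 2)))
Mul(Add(-72, Mul(Add(Add(-8, Mul(-1, 18)), 32), Pow(Add(-31, -48), -1))), Function('Y')(-2, Function('x')(4, -2))) = Mul(Add(-72, Mul(Add(Add(-8, Mul(-1, 18)), 32), Pow(Add(-31, -48), -1))), Add(-2, Pow(Add(Pow(-2, 2), Mul(5, 4), Mul(5, -2), Mul(4, -2)), 2))) = Mul(Add(-72, Mul(Add(Add(-8, -18), 32), Pow(-79, -1))), Add(-2, Pow(Add(4, 20, -10, -8), 2))) = Mul(Add(-72, Mul(Add(-26, 32), Rational(-1, 79))), Add(-2, Pow(6, 2))) = Mul(Add(-72, Mul(6, Rational(-1, 79))), Add(-2, 36)) = Mul(Add(-72, Rational(-6, 79)), 34) = Mul(Rational(-5694, 79), 34) = Rational(-193596, 79)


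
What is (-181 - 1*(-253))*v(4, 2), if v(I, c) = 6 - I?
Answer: 144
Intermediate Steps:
(-181 - 1*(-253))*v(4, 2) = (-181 - 1*(-253))*(6 - 1*4) = (-181 + 253)*(6 - 4) = 72*2 = 144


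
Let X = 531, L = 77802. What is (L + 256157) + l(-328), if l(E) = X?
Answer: 334490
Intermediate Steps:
l(E) = 531
(L + 256157) + l(-328) = (77802 + 256157) + 531 = 333959 + 531 = 334490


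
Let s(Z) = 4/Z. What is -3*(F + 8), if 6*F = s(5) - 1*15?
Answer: -169/10 ≈ -16.900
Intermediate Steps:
F = -71/30 (F = (4/5 - 1*15)/6 = (4*(⅕) - 15)/6 = (⅘ - 15)/6 = (⅙)*(-71/5) = -71/30 ≈ -2.3667)
-3*(F + 8) = -3*(-71/30 + 8) = -3*169/30 = -169/10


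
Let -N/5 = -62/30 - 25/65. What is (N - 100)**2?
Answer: 11710084/1521 ≈ 7698.9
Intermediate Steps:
N = 478/39 (N = -5*(-62/30 - 25/65) = -5*(-62*1/30 - 25*1/65) = -5*(-31/15 - 5/13) = -5*(-478/195) = 478/39 ≈ 12.256)
(N - 100)**2 = (478/39 - 100)**2 = (-3422/39)**2 = 11710084/1521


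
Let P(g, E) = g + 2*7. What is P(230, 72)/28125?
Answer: 244/28125 ≈ 0.0086756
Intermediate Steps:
P(g, E) = 14 + g (P(g, E) = g + 14 = 14 + g)
P(230, 72)/28125 = (14 + 230)/28125 = 244*(1/28125) = 244/28125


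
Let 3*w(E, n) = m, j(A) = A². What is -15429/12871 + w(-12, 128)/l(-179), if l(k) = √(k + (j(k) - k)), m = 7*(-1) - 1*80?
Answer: -3135050/2303909 ≈ -1.3608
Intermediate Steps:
m = -87 (m = -7 - 80 = -87)
w(E, n) = -29 (w(E, n) = (⅓)*(-87) = -29)
l(k) = √(k²) (l(k) = √(k + (k² - k)) = √(k²))
-15429/12871 + w(-12, 128)/l(-179) = -15429/12871 - 29/(√((-179)²)) = -15429*1/12871 - 29/(√32041) = -15429/12871 - 29/179 = -3135050/2303909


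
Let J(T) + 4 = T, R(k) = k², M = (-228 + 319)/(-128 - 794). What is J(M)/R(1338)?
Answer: -3779/1650604968 ≈ -2.2895e-6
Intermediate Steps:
M = -91/922 (M = 91/(-922) = 91*(-1/922) = -91/922 ≈ -0.098698)
J(T) = -4 + T
J(M)/R(1338) = (-4 - 91/922)/(1338²) = -3779/922/1790244 = -3779/922*1/1790244 = -3779/1650604968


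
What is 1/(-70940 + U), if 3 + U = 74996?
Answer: 1/4053 ≈ 0.00024673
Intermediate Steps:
U = 74993 (U = -3 + 74996 = 74993)
1/(-70940 + U) = 1/(-70940 + 74993) = 1/4053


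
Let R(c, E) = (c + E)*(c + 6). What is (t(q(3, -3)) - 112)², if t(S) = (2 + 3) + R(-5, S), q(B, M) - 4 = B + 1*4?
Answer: 10201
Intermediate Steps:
R(c, E) = (6 + c)*(E + c) (R(c, E) = (E + c)*(6 + c) = (6 + c)*(E + c))
q(B, M) = 8 + B (q(B, M) = 4 + (B + 1*4) = 4 + (B + 4) = 4 + (4 + B) = 8 + B)
t(S) = S (t(S) = (2 + 3) + ((-5)² + 6*S + 6*(-5) + S*(-5)) = 5 + (25 + 6*S - 30 - 5*S) = 5 + (-5 + S) = S)
(t(q(3, -3)) - 112)² = ((8 + 3) - 112)² = (11 - 112)² = (-101)² = 10201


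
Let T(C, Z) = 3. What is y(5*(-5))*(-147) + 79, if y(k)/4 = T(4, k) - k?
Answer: -16385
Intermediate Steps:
y(k) = 12 - 4*k (y(k) = 4*(3 - k) = 12 - 4*k)
y(5*(-5))*(-147) + 79 = (12 - 20*(-5))*(-147) + 79 = (12 - 4*(-25))*(-147) + 79 = (12 + 100)*(-147) + 79 = 112*(-147) + 79 = -16464 + 79 = -16385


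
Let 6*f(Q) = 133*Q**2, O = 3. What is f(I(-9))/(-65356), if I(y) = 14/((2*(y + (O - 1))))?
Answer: -133/392136 ≈ -0.00033917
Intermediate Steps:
I(y) = 14/(4 + 2*y) (I(y) = 14/((2*(y + (3 - 1)))) = 14/((2*(y + 2))) = 14/((2*(2 + y))) = 14/(4 + 2*y))
f(Q) = 133*Q**2/6 (f(Q) = (133*Q**2)/6 = 133*Q**2/6)
f(I(-9))/(-65356) = (133*(7/(2 - 9))**2/6)/(-65356) = (133*(7/(-7))**2/6)*(-1/65356) = (133*(7*(-1/7))**2/6)*(-1/65356) = ((133/6)*(-1)**2)*(-1/65356) = ((133/6)*1)*(-1/65356) = (133/6)*(-1/65356) = -133/392136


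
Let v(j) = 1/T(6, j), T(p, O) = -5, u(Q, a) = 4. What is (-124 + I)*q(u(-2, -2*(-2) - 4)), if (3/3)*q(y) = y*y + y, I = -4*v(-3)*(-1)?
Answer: -2496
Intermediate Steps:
v(j) = -⅕ (v(j) = 1/(-5) = -⅕)
I = -⅘ (I = -4*(-⅕)*(-1) = (⅘)*(-1) = -⅘ ≈ -0.80000)
q(y) = y + y² (q(y) = y*y + y = y² + y = y + y²)
(-124 + I)*q(u(-2, -2*(-2) - 4)) = (-124 - ⅘)*(4*(1 + 4)) = -2496*5/5 = -624/5*20 = -2496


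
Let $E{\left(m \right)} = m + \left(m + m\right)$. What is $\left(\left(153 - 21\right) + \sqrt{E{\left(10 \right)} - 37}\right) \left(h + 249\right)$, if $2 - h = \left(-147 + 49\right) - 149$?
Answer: $65736 + 498 i \sqrt{7} \approx 65736.0 + 1317.6 i$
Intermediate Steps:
$E{\left(m \right)} = 3 m$ ($E{\left(m \right)} = m + 2 m = 3 m$)
$h = 249$ ($h = 2 - \left(\left(-147 + 49\right) - 149\right) = 2 - \left(-98 - 149\right) = 2 - -247 = 2 + 247 = 249$)
$\left(\left(153 - 21\right) + \sqrt{E{\left(10 \right)} - 37}\right) \left(h + 249\right) = \left(\left(153 - 21\right) + \sqrt{3 \cdot 10 - 37}\right) \left(249 + 249\right) = \left(132 + \sqrt{30 - 37}\right) 498 = \left(132 + \sqrt{-7}\right) 498 = \left(132 + i \sqrt{7}\right) 498 = 65736 + 498 i \sqrt{7}$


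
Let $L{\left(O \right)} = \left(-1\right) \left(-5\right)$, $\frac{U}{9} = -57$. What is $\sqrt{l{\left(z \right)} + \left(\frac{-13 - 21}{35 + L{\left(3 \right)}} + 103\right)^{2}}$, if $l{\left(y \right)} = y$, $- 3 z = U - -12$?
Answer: $\frac{\sqrt{4240649}}{20} \approx 102.96$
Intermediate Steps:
$U = -513$ ($U = 9 \left(-57\right) = -513$)
$L{\left(O \right)} = 5$
$z = 167$ ($z = - \frac{-513 - -12}{3} = - \frac{-513 + 12}{3} = \left(- \frac{1}{3}\right) \left(-501\right) = 167$)
$\sqrt{l{\left(z \right)} + \left(\frac{-13 - 21}{35 + L{\left(3 \right)}} + 103\right)^{2}} = \sqrt{167 + \left(\frac{-13 - 21}{35 + 5} + 103\right)^{2}} = \sqrt{167 + \left(- \frac{34}{40} + 103\right)^{2}} = \sqrt{167 + \left(\left(-34\right) \frac{1}{40} + 103\right)^{2}} = \sqrt{167 + \left(- \frac{17}{20} + 103\right)^{2}} = \sqrt{167 + \left(\frac{2043}{20}\right)^{2}} = \sqrt{167 + \frac{4173849}{400}} = \sqrt{\frac{4240649}{400}} = \frac{\sqrt{4240649}}{20}$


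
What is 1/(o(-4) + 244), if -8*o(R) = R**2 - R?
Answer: 2/483 ≈ 0.0041408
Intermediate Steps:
o(R) = -R**2/8 + R/8 (o(R) = -(R**2 - R)/8 = -R**2/8 + R/8)
1/(o(-4) + 244) = 1/((1/8)*(-4)*(1 - 1*(-4)) + 244) = 1/((1/8)*(-4)*(1 + 4) + 244) = 1/((1/8)*(-4)*5 + 244) = 1/(-5/2 + 244) = 1/(483/2) = 2/483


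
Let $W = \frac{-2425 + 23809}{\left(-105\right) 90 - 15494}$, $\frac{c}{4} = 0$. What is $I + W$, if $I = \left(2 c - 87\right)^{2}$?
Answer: $\frac{23597469}{3118} \approx 7568.1$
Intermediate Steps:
$c = 0$ ($c = 4 \cdot 0 = 0$)
$W = - \frac{2673}{3118}$ ($W = \frac{21384}{-9450 - 15494} = \frac{21384}{-24944} = 21384 \left(- \frac{1}{24944}\right) = - \frac{2673}{3118} \approx -0.85728$)
$I = 7569$ ($I = \left(2 \cdot 0 - 87\right)^{2} = \left(0 - 87\right)^{2} = \left(-87\right)^{2} = 7569$)
$I + W = 7569 - \frac{2673}{3118} = \frac{23597469}{3118}$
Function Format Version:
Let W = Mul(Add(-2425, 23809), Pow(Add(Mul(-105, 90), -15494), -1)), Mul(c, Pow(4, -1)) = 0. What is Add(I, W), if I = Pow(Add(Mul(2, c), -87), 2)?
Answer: Rational(23597469, 3118) ≈ 7568.1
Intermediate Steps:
c = 0 (c = Mul(4, 0) = 0)
W = Rational(-2673, 3118) (W = Mul(21384, Pow(Add(-9450, -15494), -1)) = Mul(21384, Pow(-24944, -1)) = Mul(21384, Rational(-1, 24944)) = Rational(-2673, 3118) ≈ -0.85728)
I = 7569 (I = Pow(Add(Mul(2, 0), -87), 2) = Pow(Add(0, -87), 2) = Pow(-87, 2) = 7569)
Add(I, W) = Add(7569, Rational(-2673, 3118)) = Rational(23597469, 3118)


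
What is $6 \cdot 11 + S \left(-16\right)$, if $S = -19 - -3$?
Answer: $322$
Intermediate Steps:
$S = -16$ ($S = -19 + 3 = -16$)
$6 \cdot 11 + S \left(-16\right) = 6 \cdot 11 - -256 = 66 + 256 = 322$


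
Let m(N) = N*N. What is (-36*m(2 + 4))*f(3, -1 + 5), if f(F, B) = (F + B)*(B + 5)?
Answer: -81648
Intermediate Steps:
f(F, B) = (5 + B)*(B + F) (f(F, B) = (B + F)*(5 + B) = (5 + B)*(B + F))
m(N) = N²
(-36*m(2 + 4))*f(3, -1 + 5) = (-36*(2 + 4)²)*((-1 + 5)² + 5*(-1 + 5) + 5*3 + (-1 + 5)*3) = (-36*6²)*(4² + 5*4 + 15 + 4*3) = (-36*36)*(16 + 20 + 15 + 12) = -1296*63 = -81648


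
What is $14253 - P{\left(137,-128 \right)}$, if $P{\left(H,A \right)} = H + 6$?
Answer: $14110$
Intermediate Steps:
$P{\left(H,A \right)} = 6 + H$
$14253 - P{\left(137,-128 \right)} = 14253 - \left(6 + 137\right) = 14253 - 143 = 14110$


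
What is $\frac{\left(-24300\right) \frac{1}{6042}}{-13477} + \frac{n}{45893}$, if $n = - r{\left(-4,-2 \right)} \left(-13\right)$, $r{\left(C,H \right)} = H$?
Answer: $- \frac{166988164}{622829460727} \approx -0.00026811$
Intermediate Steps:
$n = -26$ ($n = \left(-1\right) \left(-2\right) \left(-13\right) = 2 \left(-13\right) = -26$)
$\frac{\left(-24300\right) \frac{1}{6042}}{-13477} + \frac{n}{45893} = \frac{\left(-24300\right) \frac{1}{6042}}{-13477} - \frac{26}{45893} = \left(-24300\right) \frac{1}{6042} \left(- \frac{1}{13477}\right) - \frac{26}{45893} = \left(- \frac{4050}{1007}\right) \left(- \frac{1}{13477}\right) - \frac{26}{45893} = \frac{4050}{13571339} - \frac{26}{45893} = - \frac{166988164}{622829460727}$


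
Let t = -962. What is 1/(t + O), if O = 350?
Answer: -1/612 ≈ -0.0016340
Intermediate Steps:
1/(t + O) = 1/(-962 + 350) = 1/(-612) = -1/612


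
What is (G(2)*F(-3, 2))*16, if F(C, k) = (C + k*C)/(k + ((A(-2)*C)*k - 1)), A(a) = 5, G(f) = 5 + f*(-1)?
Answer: 432/29 ≈ 14.897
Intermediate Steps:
G(f) = 5 - f
F(C, k) = (C + C*k)/(-1 + k + 5*C*k) (F(C, k) = (C + k*C)/(k + ((5*C)*k - 1)) = (C + C*k)/(k + (5*C*k - 1)) = (C + C*k)/(k + (-1 + 5*C*k)) = (C + C*k)/(-1 + k + 5*C*k))
(G(2)*F(-3, 2))*16 = ((5 - 1*2)*(-3*(1 + 2)/(-1 + 2 + 5*(-3)*2)))*16 = ((5 - 2)*(-3*3/(-1 + 2 - 30)))*16 = (3*(-3*3/(-29)))*16 = (3*(-3*(-1/29)*3))*16 = (3*(9/29))*16 = (27/29)*16 = 432/29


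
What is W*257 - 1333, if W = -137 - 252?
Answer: -101306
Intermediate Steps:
W = -389
W*257 - 1333 = -389*257 - 1333 = -99973 - 1333 = -101306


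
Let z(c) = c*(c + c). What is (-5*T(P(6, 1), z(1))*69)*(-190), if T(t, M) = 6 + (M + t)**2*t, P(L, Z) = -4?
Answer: -655500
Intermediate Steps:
z(c) = 2*c**2 (z(c) = c*(2*c) = 2*c**2)
T(t, M) = 6 + t*(M + t)**2
(-5*T(P(6, 1), z(1))*69)*(-190) = (-5*(6 - 4*(2*1**2 - 4)**2)*69)*(-190) = (-5*(6 - 4*(2*1 - 4)**2)*69)*(-190) = (-5*(6 - 4*(2 - 4)**2)*69)*(-190) = (-5*(6 - 4*(-2)**2)*69)*(-190) = (-5*(6 - 4*4)*69)*(-190) = (-5*(6 - 16)*69)*(-190) = (-5*(-10)*69)*(-190) = (50*69)*(-190) = 3450*(-190) = -655500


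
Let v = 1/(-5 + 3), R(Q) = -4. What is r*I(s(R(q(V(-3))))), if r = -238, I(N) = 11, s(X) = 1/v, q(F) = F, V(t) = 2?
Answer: -2618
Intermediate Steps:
v = -1/2 (v = 1/(-2) = -1/2 ≈ -0.50000)
s(X) = -2 (s(X) = 1/(-1/2) = -2)
r*I(s(R(q(V(-3))))) = -238*11 = -2618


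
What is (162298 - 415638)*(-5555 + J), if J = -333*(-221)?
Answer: -17236746920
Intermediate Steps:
J = 73593
(162298 - 415638)*(-5555 + J) = (162298 - 415638)*(-5555 + 73593) = -253340*68038 = -17236746920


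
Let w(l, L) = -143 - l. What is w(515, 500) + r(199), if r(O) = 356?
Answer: -302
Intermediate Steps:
w(515, 500) + r(199) = (-143 - 1*515) + 356 = (-143 - 515) + 356 = -658 + 356 = -302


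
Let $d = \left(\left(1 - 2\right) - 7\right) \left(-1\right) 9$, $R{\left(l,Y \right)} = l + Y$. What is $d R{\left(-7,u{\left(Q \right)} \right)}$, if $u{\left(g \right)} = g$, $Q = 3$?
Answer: $-288$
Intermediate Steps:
$R{\left(l,Y \right)} = Y + l$
$d = 72$ ($d = \left(\left(1 - 2\right) - 7\right) \left(-1\right) 9 = \left(-1 - 7\right) \left(-1\right) 9 = \left(-8\right) \left(-1\right) 9 = 8 \cdot 9 = 72$)
$d R{\left(-7,u{\left(Q \right)} \right)} = 72 \left(3 - 7\right) = 72 \left(-4\right) = -288$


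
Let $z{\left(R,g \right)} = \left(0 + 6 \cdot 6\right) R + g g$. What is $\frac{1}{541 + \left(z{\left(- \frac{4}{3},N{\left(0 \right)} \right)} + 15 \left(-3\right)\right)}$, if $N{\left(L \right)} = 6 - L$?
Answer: $\frac{1}{484} \approx 0.0020661$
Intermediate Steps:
$z{\left(R,g \right)} = g^{2} + 36 R$ ($z{\left(R,g \right)} = \left(0 + 36\right) R + g^{2} = 36 R + g^{2} = g^{2} + 36 R$)
$\frac{1}{541 + \left(z{\left(- \frac{4}{3},N{\left(0 \right)} \right)} + 15 \left(-3\right)\right)} = \frac{1}{541 + \left(\left(\left(6 - 0\right)^{2} + 36 \left(- \frac{4}{3}\right)\right) + 15 \left(-3\right)\right)} = \frac{1}{541 - \left(45 - \left(6 + 0\right)^{2} - \left(-144\right) \frac{1}{3}\right)} = \frac{1}{541 - \left(93 - 36\right)} = \frac{1}{541 + \left(\left(36 - 48\right) - 45\right)} = \frac{1}{541 - 57} = \frac{1}{484}$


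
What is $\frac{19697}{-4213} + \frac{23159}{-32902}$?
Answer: $- \frac{745639561}{138616126} \approx -5.3792$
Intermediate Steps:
$\frac{19697}{-4213} + \frac{23159}{-32902} = 19697 \left(- \frac{1}{4213}\right) + 23159 \left(- \frac{1}{32902}\right) = - \frac{19697}{4213} - \frac{23159}{32902} = - \frac{745639561}{138616126}$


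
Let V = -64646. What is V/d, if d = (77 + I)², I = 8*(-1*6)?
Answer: -64646/841 ≈ -76.868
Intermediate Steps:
I = -48 (I = 8*(-6) = -48)
d = 841 (d = (77 - 48)² = 29² = 841)
V/d = -64646/841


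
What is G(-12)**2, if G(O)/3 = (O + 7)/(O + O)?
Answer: 25/64 ≈ 0.39063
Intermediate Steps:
G(O) = 3*(7 + O)/(2*O) (G(O) = 3*((O + 7)/(O + O)) = 3*((7 + O)/((2*O))) = 3*((7 + O)*(1/(2*O))) = 3*((7 + O)/(2*O)) = 3*(7 + O)/(2*O))
G(-12)**2 = ((3/2)*(7 - 12)/(-12))**2 = ((3/2)*(-1/12)*(-5))**2 = (5/8)**2 = 25/64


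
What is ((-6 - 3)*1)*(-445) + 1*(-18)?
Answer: 3987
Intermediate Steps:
((-6 - 3)*1)*(-445) + 1*(-18) = -9*1*(-445) - 18 = -9*(-445) - 18 = 4005 - 18 = 3987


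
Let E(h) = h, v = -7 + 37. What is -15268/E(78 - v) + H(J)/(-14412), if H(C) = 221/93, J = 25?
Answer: -213166201/670158 ≈ -318.08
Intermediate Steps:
v = 30
H(C) = 221/93 (H(C) = 221*(1/93) = 221/93)
-15268/E(78 - v) + H(J)/(-14412) = -15268/(78 - 1*30) + (221/93)/(-14412) = -15268/(78 - 30) + (221/93)*(-1/14412) = -15268/48 - 221/1340316 = -15268*1/48 - 221/1340316 = -3817/12 - 221/1340316 = -213166201/670158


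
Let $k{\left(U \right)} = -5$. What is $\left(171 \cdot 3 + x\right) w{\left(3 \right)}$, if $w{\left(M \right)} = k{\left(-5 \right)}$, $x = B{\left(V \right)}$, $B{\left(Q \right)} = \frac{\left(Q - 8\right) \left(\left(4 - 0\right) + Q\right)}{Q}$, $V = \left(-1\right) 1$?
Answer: $-2700$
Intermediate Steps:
$V = -1$
$B{\left(Q \right)} = \frac{\left(-8 + Q\right) \left(4 + Q\right)}{Q}$ ($B{\left(Q \right)} = \frac{\left(-8 + Q\right) \left(\left(4 + 0\right) + Q\right)}{Q} = \frac{\left(-8 + Q\right) \left(4 + Q\right)}{Q}$)
$x = 27$ ($x = -4 - 1 - \frac{32}{-1} = -4 - 1 - -32 = -4 - 1 + 32 = 27$)
$w{\left(M \right)} = -5$
$\left(171 \cdot 3 + x\right) w{\left(3 \right)} = \left(171 \cdot 3 + 27\right) \left(-5\right) = \left(513 + 27\right) \left(-5\right) = 540 \left(-5\right) = -2700$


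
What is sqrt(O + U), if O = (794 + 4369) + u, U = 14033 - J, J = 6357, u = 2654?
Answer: sqrt(15493) ≈ 124.47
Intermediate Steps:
U = 7676 (U = 14033 - 1*6357 = 14033 - 6357 = 7676)
O = 7817 (O = (794 + 4369) + 2654 = 5163 + 2654 = 7817)
sqrt(O + U) = sqrt(7817 + 7676) = sqrt(15493)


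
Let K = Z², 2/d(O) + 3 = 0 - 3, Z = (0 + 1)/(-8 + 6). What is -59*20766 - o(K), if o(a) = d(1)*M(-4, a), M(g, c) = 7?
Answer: -3675575/3 ≈ -1.2252e+6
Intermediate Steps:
Z = -½ (Z = 1/(-2) = 1*(-½) = -½ ≈ -0.50000)
d(O) = -⅓ (d(O) = 2/(-3 + (0 - 3)) = 2/(-3 - 3) = 2/(-6) = 2*(-⅙) = -⅓)
K = ¼ (K = (-½)² = ¼ ≈ 0.25000)
o(a) = -7/3 (o(a) = -⅓*7 = -7/3)
-59*20766 - o(K) = -59*20766 - 1*(-7/3) = -1225194 + 7/3 = -3675575/3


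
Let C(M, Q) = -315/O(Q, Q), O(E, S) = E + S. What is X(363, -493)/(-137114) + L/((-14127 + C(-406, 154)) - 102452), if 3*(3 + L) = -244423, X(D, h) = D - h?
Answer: 730744778492/1054993713591 ≈ 0.69265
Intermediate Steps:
L = -244432/3 (L = -3 + (⅓)*(-244423) = -3 - 244423/3 = -244432/3 ≈ -81477.)
C(M, Q) = -315/(2*Q) (C(M, Q) = -315/(Q + Q) = -315*1/(2*Q) = -315/(2*Q))
X(363, -493)/(-137114) + L/((-14127 + C(-406, 154)) - 102452) = (363 - 1*(-493))/(-137114) - 244432/(3*((-14127 - 315/2/154) - 102452)) = (363 + 493)*(-1/137114) - 244432/(3*((-14127 - 315/2*1/154) - 102452)) = 856*(-1/137114) - 244432/(3*((-14127 - 45/44) - 102452)) = -428/68557 - 244432/(3*(-621633/44 - 102452)) = -428/68557 - 244432/(3*(-5129521/44)) = -428/68557 - 244432/3*(-44/5129521) = -428/68557 + 10755008/15388563 = 730744778492/1054993713591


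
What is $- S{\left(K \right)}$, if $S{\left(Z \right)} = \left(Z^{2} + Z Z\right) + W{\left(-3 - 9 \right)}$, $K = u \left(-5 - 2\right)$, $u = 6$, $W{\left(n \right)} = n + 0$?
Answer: $-3516$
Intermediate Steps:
$W{\left(n \right)} = n$
$K = -42$ ($K = 6 \left(-5 - 2\right) = 6 \left(-7\right) = -42$)
$S{\left(Z \right)} = -12 + 2 Z^{2}$ ($S{\left(Z \right)} = \left(Z^{2} + Z Z\right) - 12 = \left(Z^{2} + Z^{2}\right) - 12 = 2 Z^{2} - 12 = -12 + 2 Z^{2}$)
$- S{\left(K \right)} = - (-12 + 2 \left(-42\right)^{2}) = - (-12 + 2 \cdot 1764) = - (-12 + 3528) = \left(-1\right) 3516 = -3516$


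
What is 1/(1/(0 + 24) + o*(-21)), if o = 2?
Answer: -24/1007 ≈ -0.023833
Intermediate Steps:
1/(1/(0 + 24) + o*(-21)) = 1/(1/(0 + 24) + 2*(-21)) = 1/(1/24 - 42) = 1/(-1007/24) = -24/1007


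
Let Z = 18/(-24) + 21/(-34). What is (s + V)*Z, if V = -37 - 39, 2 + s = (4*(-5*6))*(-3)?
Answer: -13113/34 ≈ -385.68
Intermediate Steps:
Z = -93/68 (Z = 18*(-1/24) + 21*(-1/34) = -¾ - 21/34 = -93/68 ≈ -1.3676)
s = 358 (s = -2 + (4*(-5*6))*(-3) = -2 + (4*(-30))*(-3) = -2 - 120*(-3) = -2 + 360 = 358)
V = -76
(s + V)*Z = (358 - 76)*(-93/68) = 282*(-93/68) = -13113/34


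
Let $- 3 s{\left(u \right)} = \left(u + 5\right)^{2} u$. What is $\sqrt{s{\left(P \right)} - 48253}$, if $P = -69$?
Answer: $\sqrt{45955} \approx 214.37$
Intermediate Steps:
$s{\left(u \right)} = - \frac{u \left(5 + u\right)^{2}}{3}$ ($s{\left(u \right)} = - \frac{\left(u + 5\right)^{2} u}{3} = - \frac{\left(5 + u\right)^{2} u}{3} = - \frac{u \left(5 + u\right)^{2}}{3}$)
$\sqrt{s{\left(P \right)} - 48253} = \sqrt{\left(- \frac{1}{3}\right) \left(-69\right) \left(5 - 69\right)^{2} - 48253} = \sqrt{\left(- \frac{1}{3}\right) \left(-69\right) \left(-64\right)^{2} - 48253} = \sqrt{\left(- \frac{1}{3}\right) \left(-69\right) 4096 - 48253} = \sqrt{94208 - 48253} = \sqrt{45955}$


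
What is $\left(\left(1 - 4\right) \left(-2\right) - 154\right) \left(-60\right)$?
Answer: $8880$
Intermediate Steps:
$\left(\left(1 - 4\right) \left(-2\right) - 154\right) \left(-60\right) = \left(\left(-3\right) \left(-2\right) - 154\right) \left(-60\right) = \left(6 - 154\right) \left(-60\right) = \left(-148\right) \left(-60\right) = 8880$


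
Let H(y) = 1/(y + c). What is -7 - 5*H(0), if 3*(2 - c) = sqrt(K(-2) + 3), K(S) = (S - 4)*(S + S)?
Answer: -17 - 5*sqrt(3) ≈ -25.660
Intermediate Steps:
K(S) = 2*S*(-4 + S) (K(S) = (-4 + S)*(2*S) = 2*S*(-4 + S))
c = 2 - sqrt(3) (c = 2 - sqrt(2*(-2)*(-4 - 2) + 3)/3 = 2 - sqrt(2*(-2)*(-6) + 3)/3 = 2 - sqrt(24 + 3)/3 = 2 - sqrt(3) ≈ 0.26795)
H(y) = 1/(2 + y - sqrt(3)) (H(y) = 1/(y + (2 - sqrt(3))) = 1/(2 + y - sqrt(3)))
-7 - 5*H(0) = -7 - 5/(2 + 0 - sqrt(3)) = -7 - 5/(2 - sqrt(3))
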